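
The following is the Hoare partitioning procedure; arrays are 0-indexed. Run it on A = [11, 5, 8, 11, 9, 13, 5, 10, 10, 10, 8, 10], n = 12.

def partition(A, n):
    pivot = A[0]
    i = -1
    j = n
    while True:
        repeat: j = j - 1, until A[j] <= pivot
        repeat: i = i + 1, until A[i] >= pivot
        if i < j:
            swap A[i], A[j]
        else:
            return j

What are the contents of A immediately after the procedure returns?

[10, 5, 8, 8, 9, 10, 5, 10, 10, 13, 11, 11]

pivot = A[0] = 11; i = -1, j = 12
j→11 (A[11]=10≤11), i→0 (A[0]=11≥11); i<j, swap → [10, 5, 8, 11, 9, 13, 5, 10, 10, 10, 8, 11]
j→10 (A[10]=8≤11), i→3 (A[3]=11≥11); i<j, swap → [10, 5, 8, 8, 9, 13, 5, 10, 10, 10, 11, 11]
j→9 (A[9]=10≤11), i→5 (A[5]=13≥11); i<j, swap → [10, 5, 8, 8, 9, 10, 5, 10, 10, 13, 11, 11]
j→8, i→9; i≥j, return j=8. A = [10, 5, 8, 8, 9, 10, 5, 10, 10, 13, 11, 11]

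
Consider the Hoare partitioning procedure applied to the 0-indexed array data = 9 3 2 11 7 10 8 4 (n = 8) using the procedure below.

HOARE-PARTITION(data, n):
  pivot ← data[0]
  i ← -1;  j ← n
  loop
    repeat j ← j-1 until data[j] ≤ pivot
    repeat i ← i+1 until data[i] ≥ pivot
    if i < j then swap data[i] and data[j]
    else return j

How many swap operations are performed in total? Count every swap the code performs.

2

pivot = data[0] = 9; i = -1, j = 8
j→7 (data[7]=4≤9), i→0 (data[0]=9≥9); i<j, swap → 4 3 2 11 7 10 8 9
j→6 (data[6]=8≤9), i→3 (data[3]=11≥9); i<j, swap → 4 3 2 8 7 10 11 9
j→4, i→5; i≥j, return j=4. data = 4 3 2 8 7 10 11 9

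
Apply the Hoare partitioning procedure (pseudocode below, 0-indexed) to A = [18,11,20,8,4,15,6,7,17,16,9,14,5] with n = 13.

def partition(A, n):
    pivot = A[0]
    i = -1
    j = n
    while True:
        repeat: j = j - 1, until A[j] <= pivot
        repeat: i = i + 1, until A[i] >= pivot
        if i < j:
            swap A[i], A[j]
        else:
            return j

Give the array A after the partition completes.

[5,11,14,8,4,15,6,7,17,16,9,20,18]

pivot = A[0] = 18; i = -1, j = 13
j→12 (A[12]=5≤18), i→0 (A[0]=18≥18); i<j, swap → [5,11,20,8,4,15,6,7,17,16,9,14,18]
j→11 (A[11]=14≤18), i→2 (A[2]=20≥18); i<j, swap → [5,11,14,8,4,15,6,7,17,16,9,20,18]
j→10, i→11; i≥j, return j=10. A = [5,11,14,8,4,15,6,7,17,16,9,20,18]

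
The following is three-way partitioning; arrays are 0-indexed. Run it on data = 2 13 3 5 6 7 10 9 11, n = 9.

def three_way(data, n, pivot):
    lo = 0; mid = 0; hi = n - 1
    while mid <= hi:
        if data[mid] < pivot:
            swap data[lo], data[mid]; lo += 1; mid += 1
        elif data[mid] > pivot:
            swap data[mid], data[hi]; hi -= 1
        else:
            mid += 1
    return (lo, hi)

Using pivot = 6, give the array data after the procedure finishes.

pivot = 6; lo=0, mid=0, hi=8
data[mid]=2<6: swap data[0],data[0]; lo=1,mid=1 → 2 13 3 5 6 7 10 9 11
data[mid]=13>6: swap data[1],data[8]; hi=7 → 2 11 3 5 6 7 10 9 13
data[mid]=11>6: swap data[1],data[7]; hi=6 → 2 9 3 5 6 7 10 11 13
data[mid]=9>6: swap data[1],data[6]; hi=5 → 2 10 3 5 6 7 9 11 13
data[mid]=10>6: swap data[1],data[5]; hi=4 → 2 7 3 5 6 10 9 11 13
data[mid]=7>6: swap data[1],data[4]; hi=3 → 2 6 3 5 7 10 9 11 13
data[mid]=6=6: mid=2
data[mid]=3<6: swap data[1],data[2]; lo=2,mid=3 → 2 3 6 5 7 10 9 11 13
data[mid]=5<6: swap data[2],data[3]; lo=3,mid=4 → 2 3 5 6 7 10 9 11 13
end: lo=3, hi=3; data = 2 3 5 6 7 10 9 11 13

2 3 5 6 7 10 9 11 13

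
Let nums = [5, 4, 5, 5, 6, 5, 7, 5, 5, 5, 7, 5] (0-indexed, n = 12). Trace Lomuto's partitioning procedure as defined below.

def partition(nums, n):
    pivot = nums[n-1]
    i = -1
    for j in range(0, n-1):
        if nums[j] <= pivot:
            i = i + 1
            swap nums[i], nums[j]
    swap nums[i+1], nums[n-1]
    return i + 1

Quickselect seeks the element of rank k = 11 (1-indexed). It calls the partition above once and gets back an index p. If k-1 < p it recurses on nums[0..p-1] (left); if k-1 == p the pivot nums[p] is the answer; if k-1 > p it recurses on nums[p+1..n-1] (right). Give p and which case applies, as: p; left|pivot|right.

pivot = nums[11] = 5; i = -1
j=0: nums[0]=5 ≤ 5 → i=0, swap nums[0],nums[0] (no change) → [5, 4, 5, 5, 6, 5, 7, 5, 5, 5, 7, 5]
j=1: nums[1]=4 ≤ 5 → i=1, swap nums[1],nums[1] (no change) → [5, 4, 5, 5, 6, 5, 7, 5, 5, 5, 7, 5]
j=2: nums[2]=5 ≤ 5 → i=2, swap nums[2],nums[2] (no change) → [5, 4, 5, 5, 6, 5, 7, 5, 5, 5, 7, 5]
j=3: nums[3]=5 ≤ 5 → i=3, swap nums[3],nums[3] (no change) → [5, 4, 5, 5, 6, 5, 7, 5, 5, 5, 7, 5]
j=4: nums[4]=6 > 5 → no swap
j=5: nums[5]=5 ≤ 5 → i=4, swap nums[4],nums[5] → [5, 4, 5, 5, 5, 6, 7, 5, 5, 5, 7, 5]
j=6: nums[6]=7 > 5 → no swap
j=7: nums[7]=5 ≤ 5 → i=5, swap nums[5],nums[7] → [5, 4, 5, 5, 5, 5, 7, 6, 5, 5, 7, 5]
j=8: nums[8]=5 ≤ 5 → i=6, swap nums[6],nums[8] → [5, 4, 5, 5, 5, 5, 5, 6, 7, 5, 7, 5]
j=9: nums[9]=5 ≤ 5 → i=7, swap nums[7],nums[9] → [5, 4, 5, 5, 5, 5, 5, 5, 7, 6, 7, 5]
j=10: nums[10]=7 > 5 → no swap
final swap nums[8],nums[11] → [5, 4, 5, 5, 5, 5, 5, 5, 5, 6, 7, 7]; return 8
p = 8; k-1 = 10 > 8 ⇒ right

8; right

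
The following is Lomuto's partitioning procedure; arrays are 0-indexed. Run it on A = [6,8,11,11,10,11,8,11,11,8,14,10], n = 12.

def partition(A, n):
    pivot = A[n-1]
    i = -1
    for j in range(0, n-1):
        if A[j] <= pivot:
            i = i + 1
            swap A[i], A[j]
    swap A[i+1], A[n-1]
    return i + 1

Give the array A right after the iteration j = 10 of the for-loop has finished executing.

[6,8,10,8,8,11,11,11,11,11,14,10]

pivot=10, i=-1
j=0: 6≤10, i=0, swap(0,0) ⇒ [6,8,11,11,10,11,8,11,11,8,14,10]
j=1: 8≤10, i=1, swap(1,1) ⇒ [6,8,11,11,10,11,8,11,11,8,14,10]
j=2: 11>10, skip
j=3: 11>10, skip
j=4: 10≤10, i=2, swap(2,4) ⇒ [6,8,10,11,11,11,8,11,11,8,14,10]
j=5: 11>10, skip
j=6: 8≤10, i=3, swap(3,6) ⇒ [6,8,10,8,11,11,11,11,11,8,14,10]
j=7: 11>10, skip
j=8: 11>10, skip
j=9: 8≤10, i=4, swap(4,9) ⇒ [6,8,10,8,8,11,11,11,11,11,14,10]
j=10: 14>10, skip
(after j=10) A = [6,8,10,8,8,11,11,11,11,11,14,10]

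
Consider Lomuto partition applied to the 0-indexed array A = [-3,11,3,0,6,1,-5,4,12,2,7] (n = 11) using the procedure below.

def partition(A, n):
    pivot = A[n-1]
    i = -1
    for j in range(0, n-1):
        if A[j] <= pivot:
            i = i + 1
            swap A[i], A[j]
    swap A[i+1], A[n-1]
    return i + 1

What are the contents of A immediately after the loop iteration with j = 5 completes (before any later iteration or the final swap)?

pivot = A[10] = 7; i = -1
j=0: A[0]=-3 ≤ 7 → i=0, swap A[0],A[0] (no change) → [-3,11,3,0,6,1,-5,4,12,2,7]
j=1: A[1]=11 > 7 → no swap
j=2: A[2]=3 ≤ 7 → i=1, swap A[1],A[2] → [-3,3,11,0,6,1,-5,4,12,2,7]
j=3: A[3]=0 ≤ 7 → i=2, swap A[2],A[3] → [-3,3,0,11,6,1,-5,4,12,2,7]
j=4: A[4]=6 ≤ 7 → i=3, swap A[3],A[4] → [-3,3,0,6,11,1,-5,4,12,2,7]
j=5: A[5]=1 ≤ 7 → i=4, swap A[4],A[5] → [-3,3,0,6,1,11,-5,4,12,2,7]
(after j=5) A = [-3,3,0,6,1,11,-5,4,12,2,7]

[-3,3,0,6,1,11,-5,4,12,2,7]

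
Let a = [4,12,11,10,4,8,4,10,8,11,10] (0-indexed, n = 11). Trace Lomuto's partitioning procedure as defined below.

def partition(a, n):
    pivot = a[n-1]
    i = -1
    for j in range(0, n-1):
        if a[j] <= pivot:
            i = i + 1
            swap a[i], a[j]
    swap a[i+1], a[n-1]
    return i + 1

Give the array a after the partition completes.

[4,10,4,8,4,10,8,10,11,11,12]

pivot = a[10] = 10; i = -1
j=0: a[0]=4 ≤ 10 → i=0, swap a[0],a[0] (no change) → [4,12,11,10,4,8,4,10,8,11,10]
j=1: a[1]=12 > 10 → no swap
j=2: a[2]=11 > 10 → no swap
j=3: a[3]=10 ≤ 10 → i=1, swap a[1],a[3] → [4,10,11,12,4,8,4,10,8,11,10]
j=4: a[4]=4 ≤ 10 → i=2, swap a[2],a[4] → [4,10,4,12,11,8,4,10,8,11,10]
j=5: a[5]=8 ≤ 10 → i=3, swap a[3],a[5] → [4,10,4,8,11,12,4,10,8,11,10]
j=6: a[6]=4 ≤ 10 → i=4, swap a[4],a[6] → [4,10,4,8,4,12,11,10,8,11,10]
j=7: a[7]=10 ≤ 10 → i=5, swap a[5],a[7] → [4,10,4,8,4,10,11,12,8,11,10]
j=8: a[8]=8 ≤ 10 → i=6, swap a[6],a[8] → [4,10,4,8,4,10,8,12,11,11,10]
j=9: a[9]=11 > 10 → no swap
final swap a[7],a[10] → [4,10,4,8,4,10,8,10,11,11,12]; return 7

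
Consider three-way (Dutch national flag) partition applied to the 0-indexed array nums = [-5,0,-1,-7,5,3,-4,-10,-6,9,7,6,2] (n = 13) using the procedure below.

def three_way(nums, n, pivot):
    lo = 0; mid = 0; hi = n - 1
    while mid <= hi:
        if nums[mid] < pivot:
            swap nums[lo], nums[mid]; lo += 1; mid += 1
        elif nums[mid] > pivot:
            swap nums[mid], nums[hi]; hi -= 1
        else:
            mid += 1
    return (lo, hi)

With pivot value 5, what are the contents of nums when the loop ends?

[-5,0,-1,-7,3,-4,-10,-6,2,5,6,7,9]

pivot = 5; lo=0, mid=0, hi=12
nums[mid]=-5<5: swap nums[0],nums[0]; lo=1,mid=1 → [-5,0,-1,-7,5,3,-4,-10,-6,9,7,6,2]
nums[mid]=0<5: swap nums[1],nums[1]; lo=2,mid=2 → [-5,0,-1,-7,5,3,-4,-10,-6,9,7,6,2]
nums[mid]=-1<5: swap nums[2],nums[2]; lo=3,mid=3 → [-5,0,-1,-7,5,3,-4,-10,-6,9,7,6,2]
nums[mid]=-7<5: swap nums[3],nums[3]; lo=4,mid=4 → [-5,0,-1,-7,5,3,-4,-10,-6,9,7,6,2]
nums[mid]=5=5: mid=5
nums[mid]=3<5: swap nums[4],nums[5]; lo=5,mid=6 → [-5,0,-1,-7,3,5,-4,-10,-6,9,7,6,2]
nums[mid]=-4<5: swap nums[5],nums[6]; lo=6,mid=7 → [-5,0,-1,-7,3,-4,5,-10,-6,9,7,6,2]
nums[mid]=-10<5: swap nums[6],nums[7]; lo=7,mid=8 → [-5,0,-1,-7,3,-4,-10,5,-6,9,7,6,2]
nums[mid]=-6<5: swap nums[7],nums[8]; lo=8,mid=9 → [-5,0,-1,-7,3,-4,-10,-6,5,9,7,6,2]
nums[mid]=9>5: swap nums[9],nums[12]; hi=11 → [-5,0,-1,-7,3,-4,-10,-6,5,2,7,6,9]
nums[mid]=2<5: swap nums[8],nums[9]; lo=9,mid=10 → [-5,0,-1,-7,3,-4,-10,-6,2,5,7,6,9]
nums[mid]=7>5: swap nums[10],nums[11]; hi=10 → [-5,0,-1,-7,3,-4,-10,-6,2,5,6,7,9]
nums[mid]=6>5: swap nums[10],nums[10]; hi=9 → [-5,0,-1,-7,3,-4,-10,-6,2,5,6,7,9]
end: lo=9, hi=9; nums = [-5,0,-1,-7,3,-4,-10,-6,2,5,6,7,9]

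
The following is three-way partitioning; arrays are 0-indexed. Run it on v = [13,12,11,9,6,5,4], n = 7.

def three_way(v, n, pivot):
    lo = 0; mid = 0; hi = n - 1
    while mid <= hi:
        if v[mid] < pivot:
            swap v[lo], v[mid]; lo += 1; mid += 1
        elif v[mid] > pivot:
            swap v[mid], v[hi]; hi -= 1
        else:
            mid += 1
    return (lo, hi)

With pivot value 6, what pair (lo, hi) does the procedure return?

pivot = 6; lo=0, mid=0, hi=6
v[mid]=13>6: swap v[0],v[6]; hi=5 → [4,12,11,9,6,5,13]
v[mid]=4<6: swap v[0],v[0]; lo=1,mid=1 → [4,12,11,9,6,5,13]
v[mid]=12>6: swap v[1],v[5]; hi=4 → [4,5,11,9,6,12,13]
v[mid]=5<6: swap v[1],v[1]; lo=2,mid=2 → [4,5,11,9,6,12,13]
v[mid]=11>6: swap v[2],v[4]; hi=3 → [4,5,6,9,11,12,13]
v[mid]=6=6: mid=3
v[mid]=9>6: swap v[3],v[3]; hi=2 → [4,5,6,9,11,12,13]
end: lo=2, hi=2; v = [4,5,6,9,11,12,13]

(2, 2)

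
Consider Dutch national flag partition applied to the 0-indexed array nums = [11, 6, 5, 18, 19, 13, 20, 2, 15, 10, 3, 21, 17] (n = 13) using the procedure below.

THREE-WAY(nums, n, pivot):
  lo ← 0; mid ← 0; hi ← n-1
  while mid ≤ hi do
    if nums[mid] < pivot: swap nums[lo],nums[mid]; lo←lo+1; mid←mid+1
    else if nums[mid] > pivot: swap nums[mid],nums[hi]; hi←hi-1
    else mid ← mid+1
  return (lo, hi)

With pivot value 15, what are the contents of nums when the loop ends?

pivot = 15; lo=0, mid=0, hi=12
nums[mid]=11<15: swap nums[0],nums[0]; lo=1,mid=1 → [11, 6, 5, 18, 19, 13, 20, 2, 15, 10, 3, 21, 17]
nums[mid]=6<15: swap nums[1],nums[1]; lo=2,mid=2 → [11, 6, 5, 18, 19, 13, 20, 2, 15, 10, 3, 21, 17]
nums[mid]=5<15: swap nums[2],nums[2]; lo=3,mid=3 → [11, 6, 5, 18, 19, 13, 20, 2, 15, 10, 3, 21, 17]
nums[mid]=18>15: swap nums[3],nums[12]; hi=11 → [11, 6, 5, 17, 19, 13, 20, 2, 15, 10, 3, 21, 18]
nums[mid]=17>15: swap nums[3],nums[11]; hi=10 → [11, 6, 5, 21, 19, 13, 20, 2, 15, 10, 3, 17, 18]
nums[mid]=21>15: swap nums[3],nums[10]; hi=9 → [11, 6, 5, 3, 19, 13, 20, 2, 15, 10, 21, 17, 18]
nums[mid]=3<15: swap nums[3],nums[3]; lo=4,mid=4 → [11, 6, 5, 3, 19, 13, 20, 2, 15, 10, 21, 17, 18]
nums[mid]=19>15: swap nums[4],nums[9]; hi=8 → [11, 6, 5, 3, 10, 13, 20, 2, 15, 19, 21, 17, 18]
nums[mid]=10<15: swap nums[4],nums[4]; lo=5,mid=5 → [11, 6, 5, 3, 10, 13, 20, 2, 15, 19, 21, 17, 18]
nums[mid]=13<15: swap nums[5],nums[5]; lo=6,mid=6 → [11, 6, 5, 3, 10, 13, 20, 2, 15, 19, 21, 17, 18]
nums[mid]=20>15: swap nums[6],nums[8]; hi=7 → [11, 6, 5, 3, 10, 13, 15, 2, 20, 19, 21, 17, 18]
nums[mid]=15=15: mid=7
nums[mid]=2<15: swap nums[6],nums[7]; lo=7,mid=8 → [11, 6, 5, 3, 10, 13, 2, 15, 20, 19, 21, 17, 18]
end: lo=7, hi=7; nums = [11, 6, 5, 3, 10, 13, 2, 15, 20, 19, 21, 17, 18]

[11, 6, 5, 3, 10, 13, 2, 15, 20, 19, 21, 17, 18]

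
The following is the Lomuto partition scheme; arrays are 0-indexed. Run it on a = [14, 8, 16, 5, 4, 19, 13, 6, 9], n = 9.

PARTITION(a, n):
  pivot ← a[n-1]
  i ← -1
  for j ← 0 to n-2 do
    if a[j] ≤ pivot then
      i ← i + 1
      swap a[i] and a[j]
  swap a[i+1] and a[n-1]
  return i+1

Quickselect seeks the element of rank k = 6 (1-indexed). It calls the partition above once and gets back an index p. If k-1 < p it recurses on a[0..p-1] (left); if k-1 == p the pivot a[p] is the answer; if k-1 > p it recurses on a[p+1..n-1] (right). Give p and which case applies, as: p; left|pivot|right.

4; right

pivot=9, i=-1
j=0: 14>9, skip
j=1: 8≤9, i=0, swap(0,1) ⇒ [8, 14, 16, 5, 4, 19, 13, 6, 9]
j=2: 16>9, skip
j=3: 5≤9, i=1, swap(1,3) ⇒ [8, 5, 16, 14, 4, 19, 13, 6, 9]
j=4: 4≤9, i=2, swap(2,4) ⇒ [8, 5, 4, 14, 16, 19, 13, 6, 9]
j=5: 19>9, skip
j=6: 13>9, skip
j=7: 6≤9, i=3, swap(3,7) ⇒ [8, 5, 4, 6, 16, 19, 13, 14, 9]
swap(4,8) ⇒ [8, 5, 4, 6, 9, 19, 13, 14, 16]; return 4
p = 4; k-1 = 5 > 4 ⇒ right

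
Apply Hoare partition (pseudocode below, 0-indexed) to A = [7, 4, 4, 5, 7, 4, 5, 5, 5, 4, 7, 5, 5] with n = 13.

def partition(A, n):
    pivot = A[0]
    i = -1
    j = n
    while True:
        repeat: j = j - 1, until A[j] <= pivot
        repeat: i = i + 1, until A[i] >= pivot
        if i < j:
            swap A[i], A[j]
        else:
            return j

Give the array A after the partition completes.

pivot=7
j stops at 12 (5), i stops at 0 (7); swap ⇒ [5, 4, 4, 5, 7, 4, 5, 5, 5, 4, 7, 5, 7]
j stops at 11 (5), i stops at 4 (7); swap ⇒ [5, 4, 4, 5, 5, 4, 5, 5, 5, 4, 7, 7, 7]
j stops at 10, i stops at 10; i≥j ⇒ return 10. A=[5, 4, 4, 5, 5, 4, 5, 5, 5, 4, 7, 7, 7]

[5, 4, 4, 5, 5, 4, 5, 5, 5, 4, 7, 7, 7]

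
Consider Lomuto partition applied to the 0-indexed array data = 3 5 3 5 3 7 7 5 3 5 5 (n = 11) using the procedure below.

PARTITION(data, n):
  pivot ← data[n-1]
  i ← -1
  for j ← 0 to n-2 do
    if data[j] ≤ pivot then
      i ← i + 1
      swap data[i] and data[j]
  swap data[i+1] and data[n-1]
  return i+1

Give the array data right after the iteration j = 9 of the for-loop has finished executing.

3 5 3 5 3 5 3 5 7 7 5

pivot=5, i=-1
j=0: 3≤5, i=0, swap(0,0) ⇒ 3 5 3 5 3 7 7 5 3 5 5
j=1: 5≤5, i=1, swap(1,1) ⇒ 3 5 3 5 3 7 7 5 3 5 5
j=2: 3≤5, i=2, swap(2,2) ⇒ 3 5 3 5 3 7 7 5 3 5 5
j=3: 5≤5, i=3, swap(3,3) ⇒ 3 5 3 5 3 7 7 5 3 5 5
j=4: 3≤5, i=4, swap(4,4) ⇒ 3 5 3 5 3 7 7 5 3 5 5
j=5: 7>5, skip
j=6: 7>5, skip
j=7: 5≤5, i=5, swap(5,7) ⇒ 3 5 3 5 3 5 7 7 3 5 5
j=8: 3≤5, i=6, swap(6,8) ⇒ 3 5 3 5 3 5 3 7 7 5 5
j=9: 5≤5, i=7, swap(7,9) ⇒ 3 5 3 5 3 5 3 5 7 7 5
(after j=9) data = 3 5 3 5 3 5 3 5 7 7 5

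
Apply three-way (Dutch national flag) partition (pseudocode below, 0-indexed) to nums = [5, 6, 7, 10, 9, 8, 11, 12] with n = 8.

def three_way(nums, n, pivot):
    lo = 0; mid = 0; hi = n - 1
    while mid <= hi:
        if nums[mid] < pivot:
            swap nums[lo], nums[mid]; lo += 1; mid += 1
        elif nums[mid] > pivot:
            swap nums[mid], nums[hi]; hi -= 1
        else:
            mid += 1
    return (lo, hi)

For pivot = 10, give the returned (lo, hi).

pivot = 10; lo=0, mid=0, hi=7
nums[mid]=5<10: swap nums[0],nums[0]; lo=1,mid=1 → [5, 6, 7, 10, 9, 8, 11, 12]
nums[mid]=6<10: swap nums[1],nums[1]; lo=2,mid=2 → [5, 6, 7, 10, 9, 8, 11, 12]
nums[mid]=7<10: swap nums[2],nums[2]; lo=3,mid=3 → [5, 6, 7, 10, 9, 8, 11, 12]
nums[mid]=10=10: mid=4
nums[mid]=9<10: swap nums[3],nums[4]; lo=4,mid=5 → [5, 6, 7, 9, 10, 8, 11, 12]
nums[mid]=8<10: swap nums[4],nums[5]; lo=5,mid=6 → [5, 6, 7, 9, 8, 10, 11, 12]
nums[mid]=11>10: swap nums[6],nums[7]; hi=6 → [5, 6, 7, 9, 8, 10, 12, 11]
nums[mid]=12>10: swap nums[6],nums[6]; hi=5 → [5, 6, 7, 9, 8, 10, 12, 11]
end: lo=5, hi=5; nums = [5, 6, 7, 9, 8, 10, 12, 11]

(5, 5)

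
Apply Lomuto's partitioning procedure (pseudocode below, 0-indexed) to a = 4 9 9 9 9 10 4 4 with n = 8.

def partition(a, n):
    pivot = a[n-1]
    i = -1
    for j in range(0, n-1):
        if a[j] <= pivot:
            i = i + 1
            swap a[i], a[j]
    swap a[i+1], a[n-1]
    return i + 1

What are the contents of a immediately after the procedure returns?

pivot = a[7] = 4; i = -1
j=0: a[0]=4 ≤ 4 → i=0, swap a[0],a[0] (no change) → 4 9 9 9 9 10 4 4
j=1: a[1]=9 > 4 → no swap
j=2: a[2]=9 > 4 → no swap
j=3: a[3]=9 > 4 → no swap
j=4: a[4]=9 > 4 → no swap
j=5: a[5]=10 > 4 → no swap
j=6: a[6]=4 ≤ 4 → i=1, swap a[1],a[6] → 4 4 9 9 9 10 9 4
final swap a[2],a[7] → 4 4 4 9 9 10 9 9; return 2

4 4 4 9 9 10 9 9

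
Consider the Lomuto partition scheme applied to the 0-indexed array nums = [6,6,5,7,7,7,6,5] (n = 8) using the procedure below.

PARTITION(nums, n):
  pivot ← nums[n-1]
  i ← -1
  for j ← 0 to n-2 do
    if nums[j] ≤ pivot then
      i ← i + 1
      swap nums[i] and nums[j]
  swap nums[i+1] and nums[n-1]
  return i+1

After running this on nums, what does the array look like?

[5,5,6,7,7,7,6,6]

pivot = nums[7] = 5; i = -1
j=0: nums[0]=6 > 5 → no swap
j=1: nums[1]=6 > 5 → no swap
j=2: nums[2]=5 ≤ 5 → i=0, swap nums[0],nums[2] → [5,6,6,7,7,7,6,5]
j=3: nums[3]=7 > 5 → no swap
j=4: nums[4]=7 > 5 → no swap
j=5: nums[5]=7 > 5 → no swap
j=6: nums[6]=6 > 5 → no swap
final swap nums[1],nums[7] → [5,5,6,7,7,7,6,6]; return 1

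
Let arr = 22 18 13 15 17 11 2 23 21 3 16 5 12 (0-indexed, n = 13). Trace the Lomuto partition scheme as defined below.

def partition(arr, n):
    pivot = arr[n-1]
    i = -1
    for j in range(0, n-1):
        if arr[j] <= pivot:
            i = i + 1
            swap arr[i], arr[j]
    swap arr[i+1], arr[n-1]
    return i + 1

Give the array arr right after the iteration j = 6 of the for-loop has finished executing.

pivot = arr[12] = 12; i = -1
j=0: arr[0]=22 > 12 → no swap
j=1: arr[1]=18 > 12 → no swap
j=2: arr[2]=13 > 12 → no swap
j=3: arr[3]=15 > 12 → no swap
j=4: arr[4]=17 > 12 → no swap
j=5: arr[5]=11 ≤ 12 → i=0, swap arr[0],arr[5] → 11 18 13 15 17 22 2 23 21 3 16 5 12
j=6: arr[6]=2 ≤ 12 → i=1, swap arr[1],arr[6] → 11 2 13 15 17 22 18 23 21 3 16 5 12
(after j=6) arr = 11 2 13 15 17 22 18 23 21 3 16 5 12

11 2 13 15 17 22 18 23 21 3 16 5 12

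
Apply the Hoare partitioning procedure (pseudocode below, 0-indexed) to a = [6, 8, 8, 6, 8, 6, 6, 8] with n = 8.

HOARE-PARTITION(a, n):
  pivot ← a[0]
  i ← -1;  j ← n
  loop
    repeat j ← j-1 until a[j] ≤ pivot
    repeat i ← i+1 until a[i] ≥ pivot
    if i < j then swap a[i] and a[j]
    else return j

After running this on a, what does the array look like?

[6, 6, 6, 8, 8, 8, 6, 8]

pivot = a[0] = 6; i = -1, j = 8
j→6 (a[6]=6≤6), i→0 (a[0]=6≥6); i<j, swap → [6, 8, 8, 6, 8, 6, 6, 8]
j→5 (a[5]=6≤6), i→1 (a[1]=8≥6); i<j, swap → [6, 6, 8, 6, 8, 8, 6, 8]
j→3 (a[3]=6≤6), i→2 (a[2]=8≥6); i<j, swap → [6, 6, 6, 8, 8, 8, 6, 8]
j→2, i→3; i≥j, return j=2. a = [6, 6, 6, 8, 8, 8, 6, 8]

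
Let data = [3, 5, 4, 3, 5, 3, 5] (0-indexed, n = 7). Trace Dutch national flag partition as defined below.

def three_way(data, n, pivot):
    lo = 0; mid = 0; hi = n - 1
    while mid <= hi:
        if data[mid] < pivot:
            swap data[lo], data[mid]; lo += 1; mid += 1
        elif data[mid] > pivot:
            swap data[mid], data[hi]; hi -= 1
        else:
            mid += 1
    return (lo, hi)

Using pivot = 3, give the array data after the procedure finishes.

lo=0 mid=0 hi=6
3=3: mid=1
5>3: swap(1,6), hi=5 ⇒ [3, 5, 4, 3, 5, 3, 5]
5>3: swap(1,5), hi=4 ⇒ [3, 3, 4, 3, 5, 5, 5]
3=3: mid=2
4>3: swap(2,4), hi=3 ⇒ [3, 3, 5, 3, 4, 5, 5]
5>3: swap(2,3), hi=2 ⇒ [3, 3, 3, 5, 4, 5, 5]
3=3: mid=3
done. lo=0 hi=2; data=[3, 3, 3, 5, 4, 5, 5]

[3, 3, 3, 5, 4, 5, 5]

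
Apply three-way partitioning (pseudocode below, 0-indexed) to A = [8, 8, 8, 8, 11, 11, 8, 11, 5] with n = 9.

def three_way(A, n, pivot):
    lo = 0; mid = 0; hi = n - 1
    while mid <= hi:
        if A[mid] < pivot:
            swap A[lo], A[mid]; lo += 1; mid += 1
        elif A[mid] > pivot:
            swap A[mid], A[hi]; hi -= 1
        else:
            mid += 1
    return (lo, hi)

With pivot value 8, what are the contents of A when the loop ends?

pivot = 8; lo=0, mid=0, hi=8
A[mid]=8=8: mid=1
A[mid]=8=8: mid=2
A[mid]=8=8: mid=3
A[mid]=8=8: mid=4
A[mid]=11>8: swap A[4],A[8]; hi=7 → [8, 8, 8, 8, 5, 11, 8, 11, 11]
A[mid]=5<8: swap A[0],A[4]; lo=1,mid=5 → [5, 8, 8, 8, 8, 11, 8, 11, 11]
A[mid]=11>8: swap A[5],A[7]; hi=6 → [5, 8, 8, 8, 8, 11, 8, 11, 11]
A[mid]=11>8: swap A[5],A[6]; hi=5 → [5, 8, 8, 8, 8, 8, 11, 11, 11]
A[mid]=8=8: mid=6
end: lo=1, hi=5; A = [5, 8, 8, 8, 8, 8, 11, 11, 11]

[5, 8, 8, 8, 8, 8, 11, 11, 11]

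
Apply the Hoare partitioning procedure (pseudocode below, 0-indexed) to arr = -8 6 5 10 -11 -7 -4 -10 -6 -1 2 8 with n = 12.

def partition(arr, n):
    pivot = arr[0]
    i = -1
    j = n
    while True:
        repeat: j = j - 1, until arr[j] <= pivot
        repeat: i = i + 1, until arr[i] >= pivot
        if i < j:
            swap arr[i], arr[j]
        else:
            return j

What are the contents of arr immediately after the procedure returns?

-10 -11 5 10 6 -7 -4 -8 -6 -1 2 8

pivot = arr[0] = -8; i = -1, j = 12
j→7 (arr[7]=-10≤-8), i→0 (arr[0]=-8≥-8); i<j, swap → -10 6 5 10 -11 -7 -4 -8 -6 -1 2 8
j→4 (arr[4]=-11≤-8), i→1 (arr[1]=6≥-8); i<j, swap → -10 -11 5 10 6 -7 -4 -8 -6 -1 2 8
j→1, i→2; i≥j, return j=1. arr = -10 -11 5 10 6 -7 -4 -8 -6 -1 2 8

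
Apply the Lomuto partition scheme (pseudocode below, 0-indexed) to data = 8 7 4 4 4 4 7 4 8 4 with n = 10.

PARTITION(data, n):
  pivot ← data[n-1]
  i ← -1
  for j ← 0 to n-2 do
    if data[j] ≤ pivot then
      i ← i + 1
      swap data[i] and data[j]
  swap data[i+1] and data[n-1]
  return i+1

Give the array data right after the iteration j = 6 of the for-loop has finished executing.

pivot = data[9] = 4; i = -1
j=0: data[0]=8 > 4 → no swap
j=1: data[1]=7 > 4 → no swap
j=2: data[2]=4 ≤ 4 → i=0, swap data[0],data[2] → 4 7 8 4 4 4 7 4 8 4
j=3: data[3]=4 ≤ 4 → i=1, swap data[1],data[3] → 4 4 8 7 4 4 7 4 8 4
j=4: data[4]=4 ≤ 4 → i=2, swap data[2],data[4] → 4 4 4 7 8 4 7 4 8 4
j=5: data[5]=4 ≤ 4 → i=3, swap data[3],data[5] → 4 4 4 4 8 7 7 4 8 4
j=6: data[6]=7 > 4 → no swap
(after j=6) data = 4 4 4 4 8 7 7 4 8 4

4 4 4 4 8 7 7 4 8 4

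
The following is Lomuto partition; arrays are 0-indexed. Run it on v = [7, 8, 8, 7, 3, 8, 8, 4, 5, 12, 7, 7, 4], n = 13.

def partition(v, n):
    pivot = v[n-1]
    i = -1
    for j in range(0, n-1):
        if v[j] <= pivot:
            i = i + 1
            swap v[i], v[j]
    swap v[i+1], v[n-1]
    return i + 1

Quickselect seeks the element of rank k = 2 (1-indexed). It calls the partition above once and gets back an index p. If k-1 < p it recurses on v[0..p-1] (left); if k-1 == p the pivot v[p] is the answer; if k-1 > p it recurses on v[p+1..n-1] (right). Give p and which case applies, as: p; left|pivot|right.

pivot=4, i=-1
j=0: 7>4, skip
j=1: 8>4, skip
j=2: 8>4, skip
j=3: 7>4, skip
j=4: 3≤4, i=0, swap(0,4) ⇒ [3, 8, 8, 7, 7, 8, 8, 4, 5, 12, 7, 7, 4]
j=5: 8>4, skip
j=6: 8>4, skip
j=7: 4≤4, i=1, swap(1,7) ⇒ [3, 4, 8, 7, 7, 8, 8, 8, 5, 12, 7, 7, 4]
j=8: 5>4, skip
j=9: 12>4, skip
j=10: 7>4, skip
j=11: 7>4, skip
swap(2,12) ⇒ [3, 4, 4, 7, 7, 8, 8, 8, 5, 12, 7, 7, 8]; return 2
p = 2; k-1 = 1 < 2 ⇒ left

2; left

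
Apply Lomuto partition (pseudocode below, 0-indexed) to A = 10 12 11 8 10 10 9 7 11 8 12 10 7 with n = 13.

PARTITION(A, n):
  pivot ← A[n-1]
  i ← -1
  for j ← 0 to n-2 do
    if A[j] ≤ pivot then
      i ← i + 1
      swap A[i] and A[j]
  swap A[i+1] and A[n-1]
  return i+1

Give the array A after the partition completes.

pivot=7, i=-1
j=0: 10>7, skip
j=1: 12>7, skip
j=2: 11>7, skip
j=3: 8>7, skip
j=4: 10>7, skip
j=5: 10>7, skip
j=6: 9>7, skip
j=7: 7≤7, i=0, swap(0,7) ⇒ 7 12 11 8 10 10 9 10 11 8 12 10 7
j=8: 11>7, skip
j=9: 8>7, skip
j=10: 12>7, skip
j=11: 10>7, skip
swap(1,12) ⇒ 7 7 11 8 10 10 9 10 11 8 12 10 12; return 1

7 7 11 8 10 10 9 10 11 8 12 10 12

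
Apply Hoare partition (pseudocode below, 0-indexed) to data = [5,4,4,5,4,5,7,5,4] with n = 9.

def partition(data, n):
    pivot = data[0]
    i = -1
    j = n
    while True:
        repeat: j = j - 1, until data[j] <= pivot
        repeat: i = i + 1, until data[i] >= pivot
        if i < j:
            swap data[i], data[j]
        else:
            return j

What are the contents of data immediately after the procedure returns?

pivot = data[0] = 5; i = -1, j = 9
j→8 (data[8]=4≤5), i→0 (data[0]=5≥5); i<j, swap → [4,4,4,5,4,5,7,5,5]
j→7 (data[7]=5≤5), i→3 (data[3]=5≥5); i<j, swap → [4,4,4,5,4,5,7,5,5]
j→5, i→5; i≥j, return j=5. data = [4,4,4,5,4,5,7,5,5]

[4,4,4,5,4,5,7,5,5]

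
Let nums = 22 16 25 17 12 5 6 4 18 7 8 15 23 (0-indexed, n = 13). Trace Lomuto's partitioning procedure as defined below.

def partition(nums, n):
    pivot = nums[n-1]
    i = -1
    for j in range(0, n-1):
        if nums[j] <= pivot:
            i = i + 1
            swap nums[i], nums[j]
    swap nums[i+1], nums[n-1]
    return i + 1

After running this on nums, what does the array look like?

pivot=23, i=-1
j=0: 22≤23, i=0, swap(0,0) ⇒ 22 16 25 17 12 5 6 4 18 7 8 15 23
j=1: 16≤23, i=1, swap(1,1) ⇒ 22 16 25 17 12 5 6 4 18 7 8 15 23
j=2: 25>23, skip
j=3: 17≤23, i=2, swap(2,3) ⇒ 22 16 17 25 12 5 6 4 18 7 8 15 23
j=4: 12≤23, i=3, swap(3,4) ⇒ 22 16 17 12 25 5 6 4 18 7 8 15 23
j=5: 5≤23, i=4, swap(4,5) ⇒ 22 16 17 12 5 25 6 4 18 7 8 15 23
j=6: 6≤23, i=5, swap(5,6) ⇒ 22 16 17 12 5 6 25 4 18 7 8 15 23
j=7: 4≤23, i=6, swap(6,7) ⇒ 22 16 17 12 5 6 4 25 18 7 8 15 23
j=8: 18≤23, i=7, swap(7,8) ⇒ 22 16 17 12 5 6 4 18 25 7 8 15 23
j=9: 7≤23, i=8, swap(8,9) ⇒ 22 16 17 12 5 6 4 18 7 25 8 15 23
j=10: 8≤23, i=9, swap(9,10) ⇒ 22 16 17 12 5 6 4 18 7 8 25 15 23
j=11: 15≤23, i=10, swap(10,11) ⇒ 22 16 17 12 5 6 4 18 7 8 15 25 23
swap(11,12) ⇒ 22 16 17 12 5 6 4 18 7 8 15 23 25; return 11

22 16 17 12 5 6 4 18 7 8 15 23 25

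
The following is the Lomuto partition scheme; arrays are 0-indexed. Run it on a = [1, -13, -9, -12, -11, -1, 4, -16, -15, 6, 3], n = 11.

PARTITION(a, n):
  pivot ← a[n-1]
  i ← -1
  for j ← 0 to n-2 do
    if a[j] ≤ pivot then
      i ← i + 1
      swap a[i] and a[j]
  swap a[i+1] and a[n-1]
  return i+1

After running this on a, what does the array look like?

pivot = a[10] = 3; i = -1
j=0: a[0]=1 ≤ 3 → i=0, swap a[0],a[0] (no change) → [1, -13, -9, -12, -11, -1, 4, -16, -15, 6, 3]
j=1: a[1]=-13 ≤ 3 → i=1, swap a[1],a[1] (no change) → [1, -13, -9, -12, -11, -1, 4, -16, -15, 6, 3]
j=2: a[2]=-9 ≤ 3 → i=2, swap a[2],a[2] (no change) → [1, -13, -9, -12, -11, -1, 4, -16, -15, 6, 3]
j=3: a[3]=-12 ≤ 3 → i=3, swap a[3],a[3] (no change) → [1, -13, -9, -12, -11, -1, 4, -16, -15, 6, 3]
j=4: a[4]=-11 ≤ 3 → i=4, swap a[4],a[4] (no change) → [1, -13, -9, -12, -11, -1, 4, -16, -15, 6, 3]
j=5: a[5]=-1 ≤ 3 → i=5, swap a[5],a[5] (no change) → [1, -13, -9, -12, -11, -1, 4, -16, -15, 6, 3]
j=6: a[6]=4 > 3 → no swap
j=7: a[7]=-16 ≤ 3 → i=6, swap a[6],a[7] → [1, -13, -9, -12, -11, -1, -16, 4, -15, 6, 3]
j=8: a[8]=-15 ≤ 3 → i=7, swap a[7],a[8] → [1, -13, -9, -12, -11, -1, -16, -15, 4, 6, 3]
j=9: a[9]=6 > 3 → no swap
final swap a[8],a[10] → [1, -13, -9, -12, -11, -1, -16, -15, 3, 6, 4]; return 8

[1, -13, -9, -12, -11, -1, -16, -15, 3, 6, 4]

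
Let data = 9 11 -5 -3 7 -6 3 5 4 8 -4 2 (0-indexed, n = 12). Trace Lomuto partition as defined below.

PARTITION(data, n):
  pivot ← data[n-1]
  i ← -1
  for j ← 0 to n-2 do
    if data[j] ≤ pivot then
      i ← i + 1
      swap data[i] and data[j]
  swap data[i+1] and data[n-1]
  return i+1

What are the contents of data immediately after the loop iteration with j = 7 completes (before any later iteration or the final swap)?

-5 -3 -6 11 7 9 3 5 4 8 -4 2

pivot = data[11] = 2; i = -1
j=0: data[0]=9 > 2 → no swap
j=1: data[1]=11 > 2 → no swap
j=2: data[2]=-5 ≤ 2 → i=0, swap data[0],data[2] → -5 11 9 -3 7 -6 3 5 4 8 -4 2
j=3: data[3]=-3 ≤ 2 → i=1, swap data[1],data[3] → -5 -3 9 11 7 -6 3 5 4 8 -4 2
j=4: data[4]=7 > 2 → no swap
j=5: data[5]=-6 ≤ 2 → i=2, swap data[2],data[5] → -5 -3 -6 11 7 9 3 5 4 8 -4 2
j=6: data[6]=3 > 2 → no swap
j=7: data[7]=5 > 2 → no swap
(after j=7) data = -5 -3 -6 11 7 9 3 5 4 8 -4 2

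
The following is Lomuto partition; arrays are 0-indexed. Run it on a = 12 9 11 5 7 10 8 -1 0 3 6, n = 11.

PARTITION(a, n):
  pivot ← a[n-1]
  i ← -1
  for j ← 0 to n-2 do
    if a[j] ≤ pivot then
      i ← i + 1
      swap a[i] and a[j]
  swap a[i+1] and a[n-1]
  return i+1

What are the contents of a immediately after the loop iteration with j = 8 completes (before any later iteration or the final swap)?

pivot = a[10] = 6; i = -1
j=0: a[0]=12 > 6 → no swap
j=1: a[1]=9 > 6 → no swap
j=2: a[2]=11 > 6 → no swap
j=3: a[3]=5 ≤ 6 → i=0, swap a[0],a[3] → 5 9 11 12 7 10 8 -1 0 3 6
j=4: a[4]=7 > 6 → no swap
j=5: a[5]=10 > 6 → no swap
j=6: a[6]=8 > 6 → no swap
j=7: a[7]=-1 ≤ 6 → i=1, swap a[1],a[7] → 5 -1 11 12 7 10 8 9 0 3 6
j=8: a[8]=0 ≤ 6 → i=2, swap a[2],a[8] → 5 -1 0 12 7 10 8 9 11 3 6
(after j=8) a = 5 -1 0 12 7 10 8 9 11 3 6

5 -1 0 12 7 10 8 9 11 3 6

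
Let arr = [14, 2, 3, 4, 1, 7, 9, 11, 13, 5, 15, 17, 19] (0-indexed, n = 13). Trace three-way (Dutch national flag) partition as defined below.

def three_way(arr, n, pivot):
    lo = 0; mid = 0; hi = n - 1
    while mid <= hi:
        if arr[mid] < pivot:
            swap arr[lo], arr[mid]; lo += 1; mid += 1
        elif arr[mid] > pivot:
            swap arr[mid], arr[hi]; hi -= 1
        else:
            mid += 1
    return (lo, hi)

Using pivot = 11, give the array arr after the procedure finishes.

[5, 2, 3, 4, 1, 7, 9, 11, 13, 15, 17, 19, 14]

pivot = 11; lo=0, mid=0, hi=12
arr[mid]=14>11: swap arr[0],arr[12]; hi=11 → [19, 2, 3, 4, 1, 7, 9, 11, 13, 5, 15, 17, 14]
arr[mid]=19>11: swap arr[0],arr[11]; hi=10 → [17, 2, 3, 4, 1, 7, 9, 11, 13, 5, 15, 19, 14]
arr[mid]=17>11: swap arr[0],arr[10]; hi=9 → [15, 2, 3, 4, 1, 7, 9, 11, 13, 5, 17, 19, 14]
arr[mid]=15>11: swap arr[0],arr[9]; hi=8 → [5, 2, 3, 4, 1, 7, 9, 11, 13, 15, 17, 19, 14]
arr[mid]=5<11: swap arr[0],arr[0]; lo=1,mid=1 → [5, 2, 3, 4, 1, 7, 9, 11, 13, 15, 17, 19, 14]
arr[mid]=2<11: swap arr[1],arr[1]; lo=2,mid=2 → [5, 2, 3, 4, 1, 7, 9, 11, 13, 15, 17, 19, 14]
arr[mid]=3<11: swap arr[2],arr[2]; lo=3,mid=3 → [5, 2, 3, 4, 1, 7, 9, 11, 13, 15, 17, 19, 14]
arr[mid]=4<11: swap arr[3],arr[3]; lo=4,mid=4 → [5, 2, 3, 4, 1, 7, 9, 11, 13, 15, 17, 19, 14]
arr[mid]=1<11: swap arr[4],arr[4]; lo=5,mid=5 → [5, 2, 3, 4, 1, 7, 9, 11, 13, 15, 17, 19, 14]
arr[mid]=7<11: swap arr[5],arr[5]; lo=6,mid=6 → [5, 2, 3, 4, 1, 7, 9, 11, 13, 15, 17, 19, 14]
arr[mid]=9<11: swap arr[6],arr[6]; lo=7,mid=7 → [5, 2, 3, 4, 1, 7, 9, 11, 13, 15, 17, 19, 14]
arr[mid]=11=11: mid=8
arr[mid]=13>11: swap arr[8],arr[8]; hi=7 → [5, 2, 3, 4, 1, 7, 9, 11, 13, 15, 17, 19, 14]
end: lo=7, hi=7; arr = [5, 2, 3, 4, 1, 7, 9, 11, 13, 15, 17, 19, 14]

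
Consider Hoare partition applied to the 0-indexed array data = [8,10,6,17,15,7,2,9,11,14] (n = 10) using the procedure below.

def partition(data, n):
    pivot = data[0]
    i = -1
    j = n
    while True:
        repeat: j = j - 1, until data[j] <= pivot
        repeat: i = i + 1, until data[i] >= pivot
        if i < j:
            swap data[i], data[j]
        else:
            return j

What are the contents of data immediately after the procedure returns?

pivot = data[0] = 8; i = -1, j = 10
j→6 (data[6]=2≤8), i→0 (data[0]=8≥8); i<j, swap → [2,10,6,17,15,7,8,9,11,14]
j→5 (data[5]=7≤8), i→1 (data[1]=10≥8); i<j, swap → [2,7,6,17,15,10,8,9,11,14]
j→2, i→3; i≥j, return j=2. data = [2,7,6,17,15,10,8,9,11,14]

[2,7,6,17,15,10,8,9,11,14]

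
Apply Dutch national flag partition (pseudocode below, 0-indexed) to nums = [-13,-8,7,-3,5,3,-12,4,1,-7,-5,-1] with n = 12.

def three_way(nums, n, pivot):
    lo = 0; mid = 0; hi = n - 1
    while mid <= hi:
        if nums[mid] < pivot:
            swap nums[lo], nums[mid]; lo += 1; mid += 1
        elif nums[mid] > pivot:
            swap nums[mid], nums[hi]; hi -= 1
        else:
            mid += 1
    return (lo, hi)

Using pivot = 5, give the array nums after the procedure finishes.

lo=0 mid=0 hi=11
-13<5: swap(0,0), lo=1 mid=1 ⇒ [-13,-8,7,-3,5,3,-12,4,1,-7,-5,-1]
-8<5: swap(1,1), lo=2 mid=2 ⇒ [-13,-8,7,-3,5,3,-12,4,1,-7,-5,-1]
7>5: swap(2,11), hi=10 ⇒ [-13,-8,-1,-3,5,3,-12,4,1,-7,-5,7]
-1<5: swap(2,2), lo=3 mid=3 ⇒ [-13,-8,-1,-3,5,3,-12,4,1,-7,-5,7]
-3<5: swap(3,3), lo=4 mid=4 ⇒ [-13,-8,-1,-3,5,3,-12,4,1,-7,-5,7]
5=5: mid=5
3<5: swap(4,5), lo=5 mid=6 ⇒ [-13,-8,-1,-3,3,5,-12,4,1,-7,-5,7]
-12<5: swap(5,6), lo=6 mid=7 ⇒ [-13,-8,-1,-3,3,-12,5,4,1,-7,-5,7]
4<5: swap(6,7), lo=7 mid=8 ⇒ [-13,-8,-1,-3,3,-12,4,5,1,-7,-5,7]
1<5: swap(7,8), lo=8 mid=9 ⇒ [-13,-8,-1,-3,3,-12,4,1,5,-7,-5,7]
-7<5: swap(8,9), lo=9 mid=10 ⇒ [-13,-8,-1,-3,3,-12,4,1,-7,5,-5,7]
-5<5: swap(9,10), lo=10 mid=11 ⇒ [-13,-8,-1,-3,3,-12,4,1,-7,-5,5,7]
done. lo=10 hi=10; nums=[-13,-8,-1,-3,3,-12,4,1,-7,-5,5,7]

[-13,-8,-1,-3,3,-12,4,1,-7,-5,5,7]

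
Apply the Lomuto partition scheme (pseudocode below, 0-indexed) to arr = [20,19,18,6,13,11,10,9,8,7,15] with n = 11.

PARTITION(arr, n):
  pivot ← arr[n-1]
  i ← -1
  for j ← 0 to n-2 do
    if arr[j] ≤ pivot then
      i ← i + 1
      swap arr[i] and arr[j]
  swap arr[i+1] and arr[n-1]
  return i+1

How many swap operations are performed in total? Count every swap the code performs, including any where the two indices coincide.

pivot=15, i=-1
j=0: 20>15, skip
j=1: 19>15, skip
j=2: 18>15, skip
j=3: 6≤15, i=0, swap(0,3) ⇒ [6,19,18,20,13,11,10,9,8,7,15]
j=4: 13≤15, i=1, swap(1,4) ⇒ [6,13,18,20,19,11,10,9,8,7,15]
j=5: 11≤15, i=2, swap(2,5) ⇒ [6,13,11,20,19,18,10,9,8,7,15]
j=6: 10≤15, i=3, swap(3,6) ⇒ [6,13,11,10,19,18,20,9,8,7,15]
j=7: 9≤15, i=4, swap(4,7) ⇒ [6,13,11,10,9,18,20,19,8,7,15]
j=8: 8≤15, i=5, swap(5,8) ⇒ [6,13,11,10,9,8,20,19,18,7,15]
j=9: 7≤15, i=6, swap(6,9) ⇒ [6,13,11,10,9,8,7,19,18,20,15]
swap(7,10) ⇒ [6,13,11,10,9,8,7,15,18,20,19]; return 7

8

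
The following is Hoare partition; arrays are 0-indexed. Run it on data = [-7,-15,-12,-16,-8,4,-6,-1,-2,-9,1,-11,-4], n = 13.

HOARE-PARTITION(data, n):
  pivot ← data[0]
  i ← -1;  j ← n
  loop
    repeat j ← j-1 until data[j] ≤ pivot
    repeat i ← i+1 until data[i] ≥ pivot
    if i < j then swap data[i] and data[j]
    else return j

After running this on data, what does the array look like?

[-11,-15,-12,-16,-8,-9,-6,-1,-2,4,1,-7,-4]

pivot=-7
j stops at 11 (-11), i stops at 0 (-7); swap ⇒ [-11,-15,-12,-16,-8,4,-6,-1,-2,-9,1,-7,-4]
j stops at 9 (-9), i stops at 5 (4); swap ⇒ [-11,-15,-12,-16,-8,-9,-6,-1,-2,4,1,-7,-4]
j stops at 5, i stops at 6; i≥j ⇒ return 5. data=[-11,-15,-12,-16,-8,-9,-6,-1,-2,4,1,-7,-4]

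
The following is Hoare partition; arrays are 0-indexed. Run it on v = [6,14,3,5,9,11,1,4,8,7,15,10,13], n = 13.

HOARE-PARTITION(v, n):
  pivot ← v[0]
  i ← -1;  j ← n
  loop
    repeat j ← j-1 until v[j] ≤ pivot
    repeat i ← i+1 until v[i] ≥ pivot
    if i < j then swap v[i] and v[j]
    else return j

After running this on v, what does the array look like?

[4,1,3,5,9,11,14,6,8,7,15,10,13]

pivot=6
j stops at 7 (4), i stops at 0 (6); swap ⇒ [4,14,3,5,9,11,1,6,8,7,15,10,13]
j stops at 6 (1), i stops at 1 (14); swap ⇒ [4,1,3,5,9,11,14,6,8,7,15,10,13]
j stops at 3, i stops at 4; i≥j ⇒ return 3. v=[4,1,3,5,9,11,14,6,8,7,15,10,13]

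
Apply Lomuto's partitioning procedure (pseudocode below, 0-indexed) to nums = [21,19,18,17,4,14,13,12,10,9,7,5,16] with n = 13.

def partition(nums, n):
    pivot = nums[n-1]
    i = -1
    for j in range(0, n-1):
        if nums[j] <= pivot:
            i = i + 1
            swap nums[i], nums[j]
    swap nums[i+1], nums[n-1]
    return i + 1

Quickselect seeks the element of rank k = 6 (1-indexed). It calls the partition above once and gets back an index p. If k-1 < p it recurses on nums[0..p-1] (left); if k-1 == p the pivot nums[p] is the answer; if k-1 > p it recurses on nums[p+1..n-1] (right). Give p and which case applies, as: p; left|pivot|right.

8; left

pivot=16, i=-1
j=0: 21>16, skip
j=1: 19>16, skip
j=2: 18>16, skip
j=3: 17>16, skip
j=4: 4≤16, i=0, swap(0,4) ⇒ [4,19,18,17,21,14,13,12,10,9,7,5,16]
j=5: 14≤16, i=1, swap(1,5) ⇒ [4,14,18,17,21,19,13,12,10,9,7,5,16]
j=6: 13≤16, i=2, swap(2,6) ⇒ [4,14,13,17,21,19,18,12,10,9,7,5,16]
j=7: 12≤16, i=3, swap(3,7) ⇒ [4,14,13,12,21,19,18,17,10,9,7,5,16]
j=8: 10≤16, i=4, swap(4,8) ⇒ [4,14,13,12,10,19,18,17,21,9,7,5,16]
j=9: 9≤16, i=5, swap(5,9) ⇒ [4,14,13,12,10,9,18,17,21,19,7,5,16]
j=10: 7≤16, i=6, swap(6,10) ⇒ [4,14,13,12,10,9,7,17,21,19,18,5,16]
j=11: 5≤16, i=7, swap(7,11) ⇒ [4,14,13,12,10,9,7,5,21,19,18,17,16]
swap(8,12) ⇒ [4,14,13,12,10,9,7,5,16,19,18,17,21]; return 8
p = 8; k-1 = 5 < 8 ⇒ left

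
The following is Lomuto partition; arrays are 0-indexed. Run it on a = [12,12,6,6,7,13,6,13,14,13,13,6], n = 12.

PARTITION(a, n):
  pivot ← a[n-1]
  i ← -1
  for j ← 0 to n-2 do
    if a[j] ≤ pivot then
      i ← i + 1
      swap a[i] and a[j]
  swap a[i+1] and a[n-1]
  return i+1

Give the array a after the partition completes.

pivot=6, i=-1
j=0: 12>6, skip
j=1: 12>6, skip
j=2: 6≤6, i=0, swap(0,2) ⇒ [6,12,12,6,7,13,6,13,14,13,13,6]
j=3: 6≤6, i=1, swap(1,3) ⇒ [6,6,12,12,7,13,6,13,14,13,13,6]
j=4: 7>6, skip
j=5: 13>6, skip
j=6: 6≤6, i=2, swap(2,6) ⇒ [6,6,6,12,7,13,12,13,14,13,13,6]
j=7: 13>6, skip
j=8: 14>6, skip
j=9: 13>6, skip
j=10: 13>6, skip
swap(3,11) ⇒ [6,6,6,6,7,13,12,13,14,13,13,12]; return 3

[6,6,6,6,7,13,12,13,14,13,13,12]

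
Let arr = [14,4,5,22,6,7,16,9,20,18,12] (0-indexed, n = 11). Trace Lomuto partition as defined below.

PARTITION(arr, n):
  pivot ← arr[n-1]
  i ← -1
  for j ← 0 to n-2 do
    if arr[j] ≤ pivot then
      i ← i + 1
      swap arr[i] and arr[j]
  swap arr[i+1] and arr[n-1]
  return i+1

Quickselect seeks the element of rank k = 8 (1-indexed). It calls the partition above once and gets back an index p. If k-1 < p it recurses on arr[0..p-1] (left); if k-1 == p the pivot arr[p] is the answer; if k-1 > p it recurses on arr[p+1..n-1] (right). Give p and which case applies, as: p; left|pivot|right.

pivot=12, i=-1
j=0: 14>12, skip
j=1: 4≤12, i=0, swap(0,1) ⇒ [4,14,5,22,6,7,16,9,20,18,12]
j=2: 5≤12, i=1, swap(1,2) ⇒ [4,5,14,22,6,7,16,9,20,18,12]
j=3: 22>12, skip
j=4: 6≤12, i=2, swap(2,4) ⇒ [4,5,6,22,14,7,16,9,20,18,12]
j=5: 7≤12, i=3, swap(3,5) ⇒ [4,5,6,7,14,22,16,9,20,18,12]
j=6: 16>12, skip
j=7: 9≤12, i=4, swap(4,7) ⇒ [4,5,6,7,9,22,16,14,20,18,12]
j=8: 20>12, skip
j=9: 18>12, skip
swap(5,10) ⇒ [4,5,6,7,9,12,16,14,20,18,22]; return 5
p = 5; k-1 = 7 > 5 ⇒ right

5; right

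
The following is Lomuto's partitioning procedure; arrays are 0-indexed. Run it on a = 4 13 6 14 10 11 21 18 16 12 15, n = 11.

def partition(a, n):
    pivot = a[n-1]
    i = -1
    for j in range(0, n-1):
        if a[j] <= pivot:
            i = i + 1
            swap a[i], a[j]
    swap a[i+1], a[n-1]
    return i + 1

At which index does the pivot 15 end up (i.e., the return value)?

7

pivot=15, i=-1
j=0: 4≤15, i=0, swap(0,0) ⇒ 4 13 6 14 10 11 21 18 16 12 15
j=1: 13≤15, i=1, swap(1,1) ⇒ 4 13 6 14 10 11 21 18 16 12 15
j=2: 6≤15, i=2, swap(2,2) ⇒ 4 13 6 14 10 11 21 18 16 12 15
j=3: 14≤15, i=3, swap(3,3) ⇒ 4 13 6 14 10 11 21 18 16 12 15
j=4: 10≤15, i=4, swap(4,4) ⇒ 4 13 6 14 10 11 21 18 16 12 15
j=5: 11≤15, i=5, swap(5,5) ⇒ 4 13 6 14 10 11 21 18 16 12 15
j=6: 21>15, skip
j=7: 18>15, skip
j=8: 16>15, skip
j=9: 12≤15, i=6, swap(6,9) ⇒ 4 13 6 14 10 11 12 18 16 21 15
swap(7,10) ⇒ 4 13 6 14 10 11 12 15 16 21 18; return 7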